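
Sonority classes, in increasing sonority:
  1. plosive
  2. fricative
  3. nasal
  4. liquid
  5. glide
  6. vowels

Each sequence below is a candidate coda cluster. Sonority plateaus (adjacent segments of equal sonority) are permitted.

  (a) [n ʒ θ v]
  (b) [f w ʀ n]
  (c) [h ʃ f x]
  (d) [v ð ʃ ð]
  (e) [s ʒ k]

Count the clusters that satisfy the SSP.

4

(a) sonority 3-2-2-2: well-formed.
(b) sonority 2-5-4-3: ill-formed.
(c) sonority 2-2-2-2: well-formed.
(d) sonority 2-2-2-2: well-formed.
(e) sonority 2-2-1: well-formed.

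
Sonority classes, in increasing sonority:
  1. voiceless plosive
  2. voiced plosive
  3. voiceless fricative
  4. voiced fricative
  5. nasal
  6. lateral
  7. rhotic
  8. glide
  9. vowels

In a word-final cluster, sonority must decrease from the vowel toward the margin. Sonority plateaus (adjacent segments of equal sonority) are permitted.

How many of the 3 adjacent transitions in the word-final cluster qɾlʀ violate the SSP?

/q/ is a voiceless plosive (sonority 1).
/ɾ/ is a rhotic (sonority 7).
/l/ is a lateral (sonority 6).
/ʀ/ is a rhotic (sonority 7).
/q/→/ɾ/: 1→7 (does not fall) — violation.
/ɾ/→/l/: 7→6 (falls) — ok.
/l/→/ʀ/: 6→7 (does not fall) — violation.

2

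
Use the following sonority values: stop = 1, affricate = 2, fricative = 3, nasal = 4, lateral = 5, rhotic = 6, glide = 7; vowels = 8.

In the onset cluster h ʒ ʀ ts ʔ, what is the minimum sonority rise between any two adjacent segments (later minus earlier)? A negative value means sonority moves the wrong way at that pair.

/h/ is a fricative (sonority 3).
/ʒ/ is a fricative (sonority 3).
/ʀ/ is a rhotic (sonority 6).
/ts/ is an affricate (sonority 2).
/ʔ/ is a stop (sonority 1).
/h/→/ʒ/: change +0.
/ʒ/→/ʀ/: change +3.
/ʀ/→/ts/: change -4.
/ts/→/ʔ/: change -1.
Minimum = -4.

-4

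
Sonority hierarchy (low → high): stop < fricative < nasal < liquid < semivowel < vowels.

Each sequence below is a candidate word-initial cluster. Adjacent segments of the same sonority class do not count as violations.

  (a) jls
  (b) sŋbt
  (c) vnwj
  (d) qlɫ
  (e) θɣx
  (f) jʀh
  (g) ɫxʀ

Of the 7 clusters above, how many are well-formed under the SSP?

3

(a) jls: profile 5-4-2 — violates.
(b) sŋbt: profile 2-3-1-1 — violates.
(c) vnwj: profile 2-3-5-5 — obeys.
(d) qlɫ: profile 1-4-4 — obeys.
(e) θɣx: profile 2-2-2 — obeys.
(f) jʀh: profile 5-4-2 — violates.
(g) ɫxʀ: profile 4-2-4 — violates.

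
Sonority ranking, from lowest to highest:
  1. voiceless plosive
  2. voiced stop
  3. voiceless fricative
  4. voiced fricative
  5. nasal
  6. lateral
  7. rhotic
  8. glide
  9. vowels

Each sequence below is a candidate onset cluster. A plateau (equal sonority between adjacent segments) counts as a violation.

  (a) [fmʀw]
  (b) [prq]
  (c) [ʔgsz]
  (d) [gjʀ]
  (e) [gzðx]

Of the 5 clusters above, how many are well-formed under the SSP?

2

(a) 3-5-7-8 → obeys
(b) 1-7-1 → violates
(c) 1-2-3-4 → obeys
(d) 2-8-7 → violates
(e) 2-4-4-3 → violates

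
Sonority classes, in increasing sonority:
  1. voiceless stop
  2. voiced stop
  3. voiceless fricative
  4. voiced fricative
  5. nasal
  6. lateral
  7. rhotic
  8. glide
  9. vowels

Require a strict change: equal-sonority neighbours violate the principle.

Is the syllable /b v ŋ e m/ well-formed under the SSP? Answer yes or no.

yes

Onset: /b/ is a voiced stop (sonority 2), /v/ is a voiced fricative (sonority 4), /ŋ/ is a nasal (sonority 5); then the nucleus /e/ (sonority 9).
Onset profile 2-4-5-9 — rises to the nucleus.
Coda: /m/ is a nasal (sonority 5).
Coda profile 9-5 — falls from the nucleus.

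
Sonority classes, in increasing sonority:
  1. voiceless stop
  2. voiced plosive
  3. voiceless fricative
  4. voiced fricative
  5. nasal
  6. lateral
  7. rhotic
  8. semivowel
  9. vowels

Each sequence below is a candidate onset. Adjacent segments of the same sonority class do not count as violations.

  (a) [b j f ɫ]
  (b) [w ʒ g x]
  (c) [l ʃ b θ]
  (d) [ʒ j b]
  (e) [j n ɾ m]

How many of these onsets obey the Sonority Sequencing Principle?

(a) 2-8-3-6 → violates
(b) 8-4-2-3 → violates
(c) 6-3-2-3 → violates
(d) 4-8-2 → violates
(e) 8-5-7-5 → violates

0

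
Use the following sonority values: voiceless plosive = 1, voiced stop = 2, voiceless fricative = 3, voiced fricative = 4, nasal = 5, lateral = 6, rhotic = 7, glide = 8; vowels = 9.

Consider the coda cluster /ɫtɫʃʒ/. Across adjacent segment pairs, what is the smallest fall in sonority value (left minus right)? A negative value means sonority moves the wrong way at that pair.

-5

/ɫ/: lateral = 6.
/t/: voiceless plosive = 1.
/ɫ/: lateral = 6.
/ʃ/: voiceless fricative = 3.
/ʒ/: voiced fricative = 4.
/ɫ/→/t/: change +5.
/t/→/ɫ/: change -5.
/ɫ/→/ʃ/: change +3.
/ʃ/→/ʒ/: change -1.
Minimum = -5.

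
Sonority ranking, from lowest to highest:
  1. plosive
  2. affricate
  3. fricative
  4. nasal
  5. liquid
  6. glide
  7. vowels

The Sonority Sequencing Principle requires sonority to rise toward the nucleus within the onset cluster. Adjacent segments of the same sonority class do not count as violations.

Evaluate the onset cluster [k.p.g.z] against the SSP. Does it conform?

/k/: plosive = 1.
/p/: plosive = 1.
/g/: plosive = 1.
/z/: fricative = 3.
The profile 1-1-1-3 is non-decreasing (plateaus allowed), so the onset cluster satisfies the SSP.

yes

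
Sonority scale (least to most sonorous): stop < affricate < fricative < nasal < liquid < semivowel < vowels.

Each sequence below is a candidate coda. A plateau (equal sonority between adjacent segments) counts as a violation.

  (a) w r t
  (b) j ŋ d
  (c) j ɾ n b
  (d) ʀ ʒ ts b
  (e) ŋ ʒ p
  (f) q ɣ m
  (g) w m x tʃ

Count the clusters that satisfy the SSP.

6

(a) w r t: profile 6-5-1 — obeys.
(b) j ŋ d: profile 6-4-1 — obeys.
(c) j ɾ n b: profile 6-5-4-1 — obeys.
(d) ʀ ʒ ts b: profile 5-3-2-1 — obeys.
(e) ŋ ʒ p: profile 4-3-1 — obeys.
(f) q ɣ m: profile 1-3-4 — violates.
(g) w m x tʃ: profile 6-4-3-2 — obeys.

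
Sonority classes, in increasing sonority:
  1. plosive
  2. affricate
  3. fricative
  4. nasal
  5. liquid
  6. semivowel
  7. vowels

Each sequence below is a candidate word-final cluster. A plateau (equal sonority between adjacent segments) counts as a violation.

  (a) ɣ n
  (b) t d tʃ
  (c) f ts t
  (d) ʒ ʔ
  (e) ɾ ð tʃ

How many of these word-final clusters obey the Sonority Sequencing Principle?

3

(a) sonority 3-4: ill-formed.
(b) sonority 1-1-2: ill-formed.
(c) sonority 3-2-1: well-formed.
(d) sonority 3-1: well-formed.
(e) sonority 5-3-2: well-formed.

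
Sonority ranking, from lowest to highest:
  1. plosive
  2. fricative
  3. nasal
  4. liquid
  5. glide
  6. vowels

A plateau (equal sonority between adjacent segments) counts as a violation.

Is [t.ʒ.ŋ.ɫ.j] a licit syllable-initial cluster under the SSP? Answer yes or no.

yes

/t/ is a plosive (sonority 1).
/ʒ/ is a fricative (sonority 2).
/ŋ/ is a nasal (sonority 3).
/ɫ/ is a liquid (sonority 4).
/j/ is a glide (sonority 5).
The profile 1-2-3-4-5 strictly rises, so the syllable-initial cluster satisfies the SSP.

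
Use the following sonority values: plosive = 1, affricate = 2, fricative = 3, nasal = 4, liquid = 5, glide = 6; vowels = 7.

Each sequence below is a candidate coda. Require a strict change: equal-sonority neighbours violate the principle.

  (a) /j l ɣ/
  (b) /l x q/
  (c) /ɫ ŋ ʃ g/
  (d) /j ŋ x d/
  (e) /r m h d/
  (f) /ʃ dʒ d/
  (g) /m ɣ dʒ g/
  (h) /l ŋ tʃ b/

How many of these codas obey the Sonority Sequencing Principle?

(a) sonority 6-5-3: well-formed.
(b) sonority 5-3-1: well-formed.
(c) sonority 5-4-3-1: well-formed.
(d) sonority 6-4-3-1: well-formed.
(e) sonority 5-4-3-1: well-formed.
(f) sonority 3-2-1: well-formed.
(g) sonority 4-3-2-1: well-formed.
(h) sonority 5-4-2-1: well-formed.

8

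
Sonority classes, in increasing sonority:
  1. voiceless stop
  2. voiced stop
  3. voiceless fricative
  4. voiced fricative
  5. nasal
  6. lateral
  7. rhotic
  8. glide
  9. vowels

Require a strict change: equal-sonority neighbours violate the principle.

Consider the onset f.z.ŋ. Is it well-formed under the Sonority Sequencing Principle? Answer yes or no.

yes

/f/ is a voiceless fricative (sonority 3).
/z/ is a voiced fricative (sonority 4).
/ŋ/ is a nasal (sonority 5).
The profile 3-4-5 strictly rises, so the onset satisfies the SSP.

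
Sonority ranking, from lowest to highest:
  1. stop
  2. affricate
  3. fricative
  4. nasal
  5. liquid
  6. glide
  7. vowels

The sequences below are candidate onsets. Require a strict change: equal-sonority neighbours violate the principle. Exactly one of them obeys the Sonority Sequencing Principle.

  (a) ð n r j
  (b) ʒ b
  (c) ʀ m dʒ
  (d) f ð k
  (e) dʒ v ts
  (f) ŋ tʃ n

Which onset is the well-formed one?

(a) sonority 3-4-5-6: well-formed.
(b) sonority 3-1: ill-formed.
(c) sonority 5-4-2: ill-formed.
(d) sonority 3-3-1: ill-formed.
(e) sonority 2-3-2: ill-formed.
(f) sonority 4-2-4: ill-formed.

a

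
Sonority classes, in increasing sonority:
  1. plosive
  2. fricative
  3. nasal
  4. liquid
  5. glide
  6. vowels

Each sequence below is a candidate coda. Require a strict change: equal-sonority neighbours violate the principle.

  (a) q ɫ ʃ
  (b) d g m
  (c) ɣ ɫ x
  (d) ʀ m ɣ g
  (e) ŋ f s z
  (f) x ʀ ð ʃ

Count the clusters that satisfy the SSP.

(a) 1-4-2 → violates
(b) 1-1-3 → violates
(c) 2-4-2 → violates
(d) 4-3-2-1 → obeys
(e) 3-2-2-2 → violates
(f) 2-4-2-2 → violates

1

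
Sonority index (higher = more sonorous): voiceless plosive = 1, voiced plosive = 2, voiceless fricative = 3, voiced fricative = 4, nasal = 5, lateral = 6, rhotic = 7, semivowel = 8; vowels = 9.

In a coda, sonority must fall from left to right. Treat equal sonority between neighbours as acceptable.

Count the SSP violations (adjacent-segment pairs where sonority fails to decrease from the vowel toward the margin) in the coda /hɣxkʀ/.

2

/h/: voiceless fricative = 3.
/ɣ/: voiced fricative = 4.
/x/: voiceless fricative = 3.
/k/: voiceless plosive = 1.
/ʀ/: rhotic = 7.
/h/→/ɣ/: 3→4 (does not fall) — violation.
/ɣ/→/x/: 4→3 (falls) — ok.
/x/→/k/: 3→1 (falls) — ok.
/k/→/ʀ/: 1→7 (does not fall) — violation.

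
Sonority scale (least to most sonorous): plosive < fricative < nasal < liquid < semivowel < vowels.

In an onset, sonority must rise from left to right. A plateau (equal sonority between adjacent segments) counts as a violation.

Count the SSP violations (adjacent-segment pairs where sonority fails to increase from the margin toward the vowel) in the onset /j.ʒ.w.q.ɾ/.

/j/ — semivowel, sonority 5.
/ʒ/ — fricative, sonority 2.
/w/ — semivowel, sonority 5.
/q/ — plosive, sonority 1.
/ɾ/ — liquid, sonority 4.
/j/→/ʒ/: 5→2 (does not rise) — violation.
/ʒ/→/w/: 2→5 (rises) — ok.
/w/→/q/: 5→1 (does not rise) — violation.
/q/→/ɾ/: 1→4 (rises) — ok.

2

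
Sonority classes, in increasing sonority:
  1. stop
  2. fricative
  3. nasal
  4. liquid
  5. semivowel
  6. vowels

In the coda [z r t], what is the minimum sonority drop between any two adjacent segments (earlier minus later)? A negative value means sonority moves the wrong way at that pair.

-2

/z/ — fricative, sonority 2.
/r/ — liquid, sonority 4.
/t/ — stop, sonority 1.
/z/→/r/: change -2.
/r/→/t/: change +3.
Minimum = -2.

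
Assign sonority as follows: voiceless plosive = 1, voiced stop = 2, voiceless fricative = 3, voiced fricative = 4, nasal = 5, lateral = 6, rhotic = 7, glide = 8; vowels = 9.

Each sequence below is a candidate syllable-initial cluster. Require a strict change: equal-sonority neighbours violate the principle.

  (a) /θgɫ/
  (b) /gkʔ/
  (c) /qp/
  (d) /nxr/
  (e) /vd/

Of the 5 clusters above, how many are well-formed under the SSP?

(a) /θgɫ/: profile 3-2-6 — violates.
(b) /gkʔ/: profile 2-1-1 — violates.
(c) /qp/: profile 1-1 — violates.
(d) /nxr/: profile 5-3-7 — violates.
(e) /vd/: profile 4-2 — violates.

0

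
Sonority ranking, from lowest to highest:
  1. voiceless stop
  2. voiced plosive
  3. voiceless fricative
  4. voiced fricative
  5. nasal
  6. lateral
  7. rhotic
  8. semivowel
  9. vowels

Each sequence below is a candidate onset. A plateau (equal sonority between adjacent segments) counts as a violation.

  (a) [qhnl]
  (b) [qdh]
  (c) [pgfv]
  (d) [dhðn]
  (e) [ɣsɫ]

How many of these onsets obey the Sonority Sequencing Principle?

4

(a) sonority 1-3-5-6: well-formed.
(b) sonority 1-2-3: well-formed.
(c) sonority 1-2-3-4: well-formed.
(d) sonority 2-3-4-5: well-formed.
(e) sonority 4-3-6: ill-formed.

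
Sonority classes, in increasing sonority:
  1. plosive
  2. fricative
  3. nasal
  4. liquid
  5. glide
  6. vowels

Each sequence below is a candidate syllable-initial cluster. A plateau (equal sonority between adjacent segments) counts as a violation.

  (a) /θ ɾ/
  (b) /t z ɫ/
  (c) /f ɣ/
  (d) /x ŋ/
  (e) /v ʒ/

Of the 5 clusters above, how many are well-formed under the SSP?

3

(a) sonority 2-4: well-formed.
(b) sonority 1-2-4: well-formed.
(c) sonority 2-2: ill-formed.
(d) sonority 2-3: well-formed.
(e) sonority 2-2: ill-formed.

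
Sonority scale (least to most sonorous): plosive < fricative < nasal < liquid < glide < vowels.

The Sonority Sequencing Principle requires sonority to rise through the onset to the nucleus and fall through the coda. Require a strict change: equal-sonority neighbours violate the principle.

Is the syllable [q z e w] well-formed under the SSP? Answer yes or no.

Onset: /q/ is a plosive (sonority 1), /z/ is a fricative (sonority 2); then the nucleus /e/ (sonority 6).
Onset profile 1-2-6 — rises to the nucleus.
Coda: /w/ is a glide (sonority 5).
Coda profile 6-5 — falls from the nucleus.

yes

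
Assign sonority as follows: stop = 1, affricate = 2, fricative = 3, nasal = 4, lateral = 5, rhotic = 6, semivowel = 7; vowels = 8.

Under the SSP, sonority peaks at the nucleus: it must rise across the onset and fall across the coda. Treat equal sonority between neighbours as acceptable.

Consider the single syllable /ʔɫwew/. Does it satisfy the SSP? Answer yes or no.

yes

Onset: /ʔ/ is a stop (sonority 1), /ɫ/ is a lateral (sonority 5), /w/ is a semivowel (sonority 7); then the nucleus /e/ (sonority 8).
Onset profile 1-5-7-8 — rises to the nucleus.
Coda: /w/ is a semivowel (sonority 7).
Coda profile 8-7 — falls from the nucleus.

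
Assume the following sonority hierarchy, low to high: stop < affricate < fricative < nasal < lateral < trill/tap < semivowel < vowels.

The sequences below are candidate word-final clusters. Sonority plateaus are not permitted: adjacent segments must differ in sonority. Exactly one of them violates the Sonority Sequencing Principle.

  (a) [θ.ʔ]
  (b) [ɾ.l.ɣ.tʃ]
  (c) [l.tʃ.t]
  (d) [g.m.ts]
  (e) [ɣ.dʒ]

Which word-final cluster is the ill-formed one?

(a) sonority 3-1: well-formed.
(b) sonority 6-5-3-2: well-formed.
(c) sonority 5-2-1: well-formed.
(d) sonority 1-4-2: ill-formed.
(e) sonority 3-2: well-formed.

d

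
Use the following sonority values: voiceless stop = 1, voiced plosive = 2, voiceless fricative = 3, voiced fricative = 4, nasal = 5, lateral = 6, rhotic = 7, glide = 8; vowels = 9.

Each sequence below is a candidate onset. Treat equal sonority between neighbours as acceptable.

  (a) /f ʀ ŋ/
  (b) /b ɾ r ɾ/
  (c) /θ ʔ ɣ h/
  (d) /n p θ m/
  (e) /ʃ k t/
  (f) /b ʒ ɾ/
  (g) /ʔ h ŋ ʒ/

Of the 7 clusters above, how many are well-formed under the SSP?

2

(a) 3-7-5 → violates
(b) 2-7-7-7 → obeys
(c) 3-1-4-3 → violates
(d) 5-1-3-5 → violates
(e) 3-1-1 → violates
(f) 2-4-7 → obeys
(g) 1-3-5-4 → violates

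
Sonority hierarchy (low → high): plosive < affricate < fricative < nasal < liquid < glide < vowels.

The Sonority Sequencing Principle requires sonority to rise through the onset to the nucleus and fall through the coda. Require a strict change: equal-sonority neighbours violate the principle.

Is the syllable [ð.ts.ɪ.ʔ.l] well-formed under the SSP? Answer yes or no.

no

Onset: /ð/ is a fricative (sonority 3), /ts/ is an affricate (sonority 2); then the nucleus /ɪ/ (sonority 7).
Onset profile 3-2-7 — does not strictly rise throughout.
Coda: /ʔ/ is a plosive (sonority 1), /l/ is a liquid (sonority 5).
Coda profile 7-1-5 — does not strictly fall throughout.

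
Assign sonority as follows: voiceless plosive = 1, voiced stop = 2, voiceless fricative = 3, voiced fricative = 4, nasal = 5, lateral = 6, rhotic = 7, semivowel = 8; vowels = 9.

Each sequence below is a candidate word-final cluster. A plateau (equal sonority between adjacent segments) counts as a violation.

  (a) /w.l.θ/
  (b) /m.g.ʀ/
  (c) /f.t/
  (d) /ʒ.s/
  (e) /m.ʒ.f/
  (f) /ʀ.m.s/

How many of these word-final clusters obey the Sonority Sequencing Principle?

(a) /w.l.θ/: profile 8-6-3 — obeys.
(b) /m.g.ʀ/: profile 5-2-7 — violates.
(c) /f.t/: profile 3-1 — obeys.
(d) /ʒ.s/: profile 4-3 — obeys.
(e) /m.ʒ.f/: profile 5-4-3 — obeys.
(f) /ʀ.m.s/: profile 7-5-3 — obeys.

5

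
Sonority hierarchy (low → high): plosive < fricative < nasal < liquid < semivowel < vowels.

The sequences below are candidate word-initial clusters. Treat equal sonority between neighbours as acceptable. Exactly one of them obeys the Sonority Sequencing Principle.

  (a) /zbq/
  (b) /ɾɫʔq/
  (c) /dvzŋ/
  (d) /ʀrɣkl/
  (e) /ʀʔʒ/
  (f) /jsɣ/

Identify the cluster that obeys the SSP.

(a) 2-1-1 → violates
(b) 4-4-1-1 → violates
(c) 1-2-2-3 → obeys
(d) 4-4-2-1-4 → violates
(e) 4-1-2 → violates
(f) 5-2-2 → violates

c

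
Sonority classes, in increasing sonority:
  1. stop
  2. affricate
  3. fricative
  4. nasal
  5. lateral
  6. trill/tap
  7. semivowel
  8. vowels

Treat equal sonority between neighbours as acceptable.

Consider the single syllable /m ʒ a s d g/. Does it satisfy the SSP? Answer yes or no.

Onset: /m/ is a nasal (sonority 4), /ʒ/ is a fricative (sonority 3); then the nucleus /a/ (sonority 8).
Onset profile 4-3-8 — does not rise throughout.
Coda: /s/ is a fricative (sonority 3), /d/ is a stop (sonority 1), /g/ is a stop (sonority 1).
Coda profile 8-3-1-1 — falls from the nucleus.

no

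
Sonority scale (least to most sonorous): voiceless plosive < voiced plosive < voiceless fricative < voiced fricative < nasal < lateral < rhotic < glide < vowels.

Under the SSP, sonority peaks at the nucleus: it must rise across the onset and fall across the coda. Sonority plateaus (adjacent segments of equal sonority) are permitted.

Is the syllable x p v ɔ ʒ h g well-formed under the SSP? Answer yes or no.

no

Onset: /x/ is a voiceless fricative (sonority 3), /p/ is a voiceless plosive (sonority 1), /v/ is a voiced fricative (sonority 4); then the nucleus /ɔ/ (sonority 9).
Onset profile 3-1-4-9 — does not rise throughout.
Coda: /ʒ/ is a voiced fricative (sonority 4), /h/ is a voiceless fricative (sonority 3), /g/ is a voiced plosive (sonority 2).
Coda profile 9-4-3-2 — falls from the nucleus.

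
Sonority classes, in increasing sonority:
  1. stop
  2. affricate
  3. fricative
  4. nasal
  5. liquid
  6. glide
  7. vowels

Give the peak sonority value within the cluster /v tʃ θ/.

3

/v/: fricative = 3.
/tʃ/: affricate = 2.
/θ/: fricative = 3.
The maximum is 3.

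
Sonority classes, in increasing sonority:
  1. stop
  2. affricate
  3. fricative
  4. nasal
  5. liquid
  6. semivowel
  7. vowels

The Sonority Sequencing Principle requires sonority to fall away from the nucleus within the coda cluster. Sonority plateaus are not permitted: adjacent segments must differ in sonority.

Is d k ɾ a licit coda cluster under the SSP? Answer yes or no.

/d/ — stop, sonority 1.
/k/ — stop, sonority 1.
/ɾ/ — liquid, sonority 5.
The profile is 1-1-5. Between /d/ (1) and /k/ (1) sonority does not fall, so the cluster violates the SSP.

no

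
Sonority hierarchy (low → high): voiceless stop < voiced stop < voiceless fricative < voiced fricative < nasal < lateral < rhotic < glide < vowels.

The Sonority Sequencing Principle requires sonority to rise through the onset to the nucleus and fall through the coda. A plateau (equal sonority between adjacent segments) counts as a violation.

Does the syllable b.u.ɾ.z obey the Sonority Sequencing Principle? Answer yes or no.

yes

Onset: /b/ is a voiced stop (sonority 2); then the nucleus /u/ (sonority 9).
Onset profile 2-9 — rises to the nucleus.
Coda: /ɾ/ is a rhotic (sonority 7), /z/ is a voiced fricative (sonority 4).
Coda profile 9-7-4 — falls from the nucleus.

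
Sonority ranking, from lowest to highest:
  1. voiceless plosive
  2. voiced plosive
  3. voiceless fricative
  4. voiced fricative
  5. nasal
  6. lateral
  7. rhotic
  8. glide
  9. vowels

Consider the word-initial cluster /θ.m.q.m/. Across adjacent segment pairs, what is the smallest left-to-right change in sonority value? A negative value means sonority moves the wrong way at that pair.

/θ/ is a voiceless fricative (sonority 3).
/m/ is a nasal (sonority 5).
/q/ is a voiceless plosive (sonority 1).
/m/ is a nasal (sonority 5).
/θ/→/m/: change +2.
/m/→/q/: change -4.
/q/→/m/: change +4.
Minimum = -4.

-4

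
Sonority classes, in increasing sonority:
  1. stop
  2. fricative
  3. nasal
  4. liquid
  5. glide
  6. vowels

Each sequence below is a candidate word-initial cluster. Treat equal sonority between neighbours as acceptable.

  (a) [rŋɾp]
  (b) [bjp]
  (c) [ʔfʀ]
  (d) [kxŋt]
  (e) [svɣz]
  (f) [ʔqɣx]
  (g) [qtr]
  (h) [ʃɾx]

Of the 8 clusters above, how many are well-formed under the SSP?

4

(a) sonority 4-3-4-1: ill-formed.
(b) sonority 1-5-1: ill-formed.
(c) sonority 1-2-4: well-formed.
(d) sonority 1-2-3-1: ill-formed.
(e) sonority 2-2-2-2: well-formed.
(f) sonority 1-1-2-2: well-formed.
(g) sonority 1-1-4: well-formed.
(h) sonority 2-4-2: ill-formed.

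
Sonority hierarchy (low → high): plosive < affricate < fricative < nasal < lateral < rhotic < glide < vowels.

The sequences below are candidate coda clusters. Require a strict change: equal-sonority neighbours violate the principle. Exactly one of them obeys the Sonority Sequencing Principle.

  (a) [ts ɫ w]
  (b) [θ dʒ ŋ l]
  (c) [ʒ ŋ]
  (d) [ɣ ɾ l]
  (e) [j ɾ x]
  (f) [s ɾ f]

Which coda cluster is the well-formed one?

(a) sonority 2-5-7: ill-formed.
(b) sonority 3-2-4-5: ill-formed.
(c) sonority 3-4: ill-formed.
(d) sonority 3-6-5: ill-formed.
(e) sonority 7-6-3: well-formed.
(f) sonority 3-6-3: ill-formed.

e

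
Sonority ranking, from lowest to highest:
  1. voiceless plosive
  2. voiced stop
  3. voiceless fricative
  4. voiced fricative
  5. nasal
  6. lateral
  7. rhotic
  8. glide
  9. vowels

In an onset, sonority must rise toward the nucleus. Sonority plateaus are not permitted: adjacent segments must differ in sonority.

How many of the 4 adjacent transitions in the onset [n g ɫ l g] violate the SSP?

3

/n/ — nasal, sonority 5.
/g/ — voiced stop, sonority 2.
/ɫ/ — lateral, sonority 6.
/l/ — lateral, sonority 6.
/g/ — voiced stop, sonority 2.
/n/→/g/: 5→2 (does not rise) — violation.
/g/→/ɫ/: 2→6 (rises) — ok.
/ɫ/→/l/: 6→6 (plateau) — violation.
/l/→/g/: 6→2 (does not rise) — violation.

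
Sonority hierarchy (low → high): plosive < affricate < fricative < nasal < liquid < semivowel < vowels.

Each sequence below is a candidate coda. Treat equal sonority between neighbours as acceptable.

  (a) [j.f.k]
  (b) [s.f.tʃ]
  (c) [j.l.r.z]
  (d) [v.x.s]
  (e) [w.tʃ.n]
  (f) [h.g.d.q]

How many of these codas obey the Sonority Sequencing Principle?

5

(a) sonority 6-3-1: well-formed.
(b) sonority 3-3-2: well-formed.
(c) sonority 6-5-5-3: well-formed.
(d) sonority 3-3-3: well-formed.
(e) sonority 6-2-4: ill-formed.
(f) sonority 3-1-1-1: well-formed.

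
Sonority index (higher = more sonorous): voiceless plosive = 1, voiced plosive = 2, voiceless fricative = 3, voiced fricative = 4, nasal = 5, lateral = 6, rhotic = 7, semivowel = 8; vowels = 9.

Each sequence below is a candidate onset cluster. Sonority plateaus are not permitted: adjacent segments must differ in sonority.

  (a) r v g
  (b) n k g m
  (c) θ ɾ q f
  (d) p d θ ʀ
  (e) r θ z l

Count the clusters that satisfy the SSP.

1

(a) r v g: profile 7-4-2 — violates.
(b) n k g m: profile 5-1-2-5 — violates.
(c) θ ɾ q f: profile 3-7-1-3 — violates.
(d) p d θ ʀ: profile 1-2-3-7 — obeys.
(e) r θ z l: profile 7-3-4-6 — violates.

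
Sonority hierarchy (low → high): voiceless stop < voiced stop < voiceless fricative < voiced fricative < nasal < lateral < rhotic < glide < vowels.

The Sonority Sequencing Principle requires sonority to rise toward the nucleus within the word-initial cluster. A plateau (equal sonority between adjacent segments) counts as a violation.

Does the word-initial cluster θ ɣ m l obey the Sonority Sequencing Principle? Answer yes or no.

/θ/: voiceless fricative = 3.
/ɣ/: voiced fricative = 4.
/m/: nasal = 5.
/l/: lateral = 6.
The profile 3-4-5-6 strictly rises, so the word-initial cluster satisfies the SSP.

yes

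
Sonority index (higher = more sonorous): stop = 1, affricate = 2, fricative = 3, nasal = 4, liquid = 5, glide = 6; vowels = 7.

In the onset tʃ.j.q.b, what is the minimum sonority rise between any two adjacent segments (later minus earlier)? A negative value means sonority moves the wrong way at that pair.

/tʃ/: affricate = 2.
/j/: glide = 6.
/q/: stop = 1.
/b/: stop = 1.
/tʃ/→/j/: change +4.
/j/→/q/: change -5.
/q/→/b/: change +0.
Minimum = -5.

-5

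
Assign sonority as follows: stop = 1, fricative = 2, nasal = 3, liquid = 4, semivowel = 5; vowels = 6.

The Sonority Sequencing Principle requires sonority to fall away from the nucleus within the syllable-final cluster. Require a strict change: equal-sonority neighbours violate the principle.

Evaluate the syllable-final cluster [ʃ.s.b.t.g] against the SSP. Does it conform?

/ʃ/ — fricative, sonority 2.
/s/ — fricative, sonority 2.
/b/ — stop, sonority 1.
/t/ — stop, sonority 1.
/g/ — stop, sonority 1.
The profile is 2-2-1-1-1. Between /ʃ/ (2) and /s/ (2) sonority does not fall, so the cluster violates the SSP.

no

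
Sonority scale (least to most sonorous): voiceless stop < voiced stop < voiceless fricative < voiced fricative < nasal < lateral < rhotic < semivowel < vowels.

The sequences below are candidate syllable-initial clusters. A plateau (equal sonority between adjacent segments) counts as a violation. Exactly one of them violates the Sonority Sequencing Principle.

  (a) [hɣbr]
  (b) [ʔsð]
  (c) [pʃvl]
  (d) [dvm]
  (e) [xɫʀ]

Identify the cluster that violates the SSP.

a

(a) 3-4-2-7 → violates
(b) 1-3-4 → obeys
(c) 1-3-4-6 → obeys
(d) 2-4-5 → obeys
(e) 3-6-7 → obeys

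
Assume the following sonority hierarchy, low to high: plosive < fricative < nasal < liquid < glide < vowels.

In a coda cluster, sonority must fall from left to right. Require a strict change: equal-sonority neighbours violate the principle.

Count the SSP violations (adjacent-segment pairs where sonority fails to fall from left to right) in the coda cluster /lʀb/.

1

/l/: liquid = 4.
/ʀ/: liquid = 4.
/b/: plosive = 1.
/l/→/ʀ/: 4→4 (plateau) — violation.
/ʀ/→/b/: 4→1 (falls) — ok.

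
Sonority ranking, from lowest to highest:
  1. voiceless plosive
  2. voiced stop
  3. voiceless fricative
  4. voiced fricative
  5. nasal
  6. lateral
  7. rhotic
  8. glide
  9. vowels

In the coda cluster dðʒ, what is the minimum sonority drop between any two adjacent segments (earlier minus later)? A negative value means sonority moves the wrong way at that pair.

/d/: voiced stop = 2.
/ð/: voiced fricative = 4.
/ʒ/: voiced fricative = 4.
/d/→/ð/: change -2.
/ð/→/ʒ/: change +0.
Minimum = -2.

-2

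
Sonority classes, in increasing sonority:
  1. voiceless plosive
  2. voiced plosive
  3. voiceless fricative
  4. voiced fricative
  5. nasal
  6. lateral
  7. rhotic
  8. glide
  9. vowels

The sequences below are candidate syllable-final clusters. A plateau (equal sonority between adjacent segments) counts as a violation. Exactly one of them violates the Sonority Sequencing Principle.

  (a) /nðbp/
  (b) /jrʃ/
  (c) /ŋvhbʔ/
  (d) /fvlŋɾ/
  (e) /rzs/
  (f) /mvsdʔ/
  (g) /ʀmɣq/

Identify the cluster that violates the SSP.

d

(a) sonority 5-4-2-1: well-formed.
(b) sonority 8-7-3: well-formed.
(c) sonority 5-4-3-2-1: well-formed.
(d) sonority 3-4-6-5-7: ill-formed.
(e) sonority 7-4-3: well-formed.
(f) sonority 5-4-3-2-1: well-formed.
(g) sonority 7-5-4-1: well-formed.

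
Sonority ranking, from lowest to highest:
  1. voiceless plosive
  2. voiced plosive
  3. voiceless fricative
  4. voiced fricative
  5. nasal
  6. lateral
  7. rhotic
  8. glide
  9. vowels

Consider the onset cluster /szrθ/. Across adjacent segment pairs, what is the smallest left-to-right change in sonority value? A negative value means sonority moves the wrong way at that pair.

/s/ — voiceless fricative, sonority 3.
/z/ — voiced fricative, sonority 4.
/r/ — rhotic, sonority 7.
/θ/ — voiceless fricative, sonority 3.
/s/→/z/: change +1.
/z/→/r/: change +3.
/r/→/θ/: change -4.
Minimum = -4.

-4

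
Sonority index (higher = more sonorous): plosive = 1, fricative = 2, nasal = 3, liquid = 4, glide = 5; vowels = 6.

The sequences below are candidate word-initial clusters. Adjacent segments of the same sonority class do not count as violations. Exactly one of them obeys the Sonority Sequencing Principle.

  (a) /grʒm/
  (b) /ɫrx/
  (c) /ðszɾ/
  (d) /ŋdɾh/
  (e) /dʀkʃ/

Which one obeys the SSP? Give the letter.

c

(a) 1-4-2-3 → violates
(b) 4-4-2 → violates
(c) 2-2-2-4 → obeys
(d) 3-1-4-2 → violates
(e) 1-4-1-2 → violates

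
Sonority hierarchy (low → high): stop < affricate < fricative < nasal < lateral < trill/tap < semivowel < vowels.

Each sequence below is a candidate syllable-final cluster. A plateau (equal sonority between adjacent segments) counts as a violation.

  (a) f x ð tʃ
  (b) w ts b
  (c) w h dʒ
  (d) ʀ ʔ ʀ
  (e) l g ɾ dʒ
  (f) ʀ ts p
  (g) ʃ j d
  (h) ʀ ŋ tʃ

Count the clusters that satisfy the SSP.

(a) f x ð tʃ: profile 3-3-3-2 — violates.
(b) w ts b: profile 7-2-1 — obeys.
(c) w h dʒ: profile 7-3-2 — obeys.
(d) ʀ ʔ ʀ: profile 6-1-6 — violates.
(e) l g ɾ dʒ: profile 5-1-6-2 — violates.
(f) ʀ ts p: profile 6-2-1 — obeys.
(g) ʃ j d: profile 3-7-1 — violates.
(h) ʀ ŋ tʃ: profile 6-4-2 — obeys.

4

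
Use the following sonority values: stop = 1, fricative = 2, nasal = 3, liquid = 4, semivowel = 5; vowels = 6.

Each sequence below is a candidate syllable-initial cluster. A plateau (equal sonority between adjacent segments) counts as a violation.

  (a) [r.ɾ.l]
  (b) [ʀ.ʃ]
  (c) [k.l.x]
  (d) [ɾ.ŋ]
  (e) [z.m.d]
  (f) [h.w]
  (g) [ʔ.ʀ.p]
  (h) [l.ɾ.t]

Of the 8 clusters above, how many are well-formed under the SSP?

(a) [r.ɾ.l]: profile 4-4-4 — violates.
(b) [ʀ.ʃ]: profile 4-2 — violates.
(c) [k.l.x]: profile 1-4-2 — violates.
(d) [ɾ.ŋ]: profile 4-3 — violates.
(e) [z.m.d]: profile 2-3-1 — violates.
(f) [h.w]: profile 2-5 — obeys.
(g) [ʔ.ʀ.p]: profile 1-4-1 — violates.
(h) [l.ɾ.t]: profile 4-4-1 — violates.

1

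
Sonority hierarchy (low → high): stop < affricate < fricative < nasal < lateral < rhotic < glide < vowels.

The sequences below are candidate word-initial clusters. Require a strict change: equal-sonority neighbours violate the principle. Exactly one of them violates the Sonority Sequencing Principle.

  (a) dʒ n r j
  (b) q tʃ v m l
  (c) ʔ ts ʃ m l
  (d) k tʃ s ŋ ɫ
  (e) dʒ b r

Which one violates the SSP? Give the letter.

e

(a) dʒ n r j: profile 2-4-6-7 — obeys.
(b) q tʃ v m l: profile 1-2-3-4-5 — obeys.
(c) ʔ ts ʃ m l: profile 1-2-3-4-5 — obeys.
(d) k tʃ s ŋ ɫ: profile 1-2-3-4-5 — obeys.
(e) dʒ b r: profile 2-1-6 — violates.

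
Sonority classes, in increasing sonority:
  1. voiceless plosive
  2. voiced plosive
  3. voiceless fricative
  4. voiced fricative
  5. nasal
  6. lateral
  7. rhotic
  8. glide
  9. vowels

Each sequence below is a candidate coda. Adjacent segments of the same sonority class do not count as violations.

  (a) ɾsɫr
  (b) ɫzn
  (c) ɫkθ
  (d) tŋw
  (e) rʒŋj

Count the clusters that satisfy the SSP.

0

(a) ɾsɫr: profile 7-3-6-7 — violates.
(b) ɫzn: profile 6-4-5 — violates.
(c) ɫkθ: profile 6-1-3 — violates.
(d) tŋw: profile 1-5-8 — violates.
(e) rʒŋj: profile 7-4-5-8 — violates.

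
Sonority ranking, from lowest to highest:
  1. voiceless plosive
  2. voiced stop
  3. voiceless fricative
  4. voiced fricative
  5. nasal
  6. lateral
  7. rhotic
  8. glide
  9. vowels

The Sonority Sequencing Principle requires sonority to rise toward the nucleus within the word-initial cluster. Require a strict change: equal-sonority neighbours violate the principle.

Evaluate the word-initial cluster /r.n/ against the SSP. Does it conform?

/r/ — rhotic, sonority 7.
/n/ — nasal, sonority 5.
The profile is 7-5. Between /r/ (7) and /n/ (5) sonority does not rise, so the cluster violates the SSP.

no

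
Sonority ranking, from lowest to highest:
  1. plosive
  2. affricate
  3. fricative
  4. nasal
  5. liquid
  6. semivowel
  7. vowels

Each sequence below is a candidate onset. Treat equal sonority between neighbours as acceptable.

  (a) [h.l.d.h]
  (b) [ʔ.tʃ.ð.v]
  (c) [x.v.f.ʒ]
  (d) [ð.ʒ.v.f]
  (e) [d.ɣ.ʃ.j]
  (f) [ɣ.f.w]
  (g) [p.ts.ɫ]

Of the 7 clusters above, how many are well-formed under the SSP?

(a) sonority 3-5-1-3: ill-formed.
(b) sonority 1-2-3-3: well-formed.
(c) sonority 3-3-3-3: well-formed.
(d) sonority 3-3-3-3: well-formed.
(e) sonority 1-3-3-6: well-formed.
(f) sonority 3-3-6: well-formed.
(g) sonority 1-2-5: well-formed.

6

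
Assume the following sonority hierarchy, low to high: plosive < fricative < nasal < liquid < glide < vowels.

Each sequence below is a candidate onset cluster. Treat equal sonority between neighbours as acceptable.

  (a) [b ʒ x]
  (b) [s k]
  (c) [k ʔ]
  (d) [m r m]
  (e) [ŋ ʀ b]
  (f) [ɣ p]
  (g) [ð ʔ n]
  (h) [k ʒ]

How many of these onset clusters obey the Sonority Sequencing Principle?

(a) 1-2-2 → obeys
(b) 2-1 → violates
(c) 1-1 → obeys
(d) 3-4-3 → violates
(e) 3-4-1 → violates
(f) 2-1 → violates
(g) 2-1-3 → violates
(h) 1-2 → obeys

3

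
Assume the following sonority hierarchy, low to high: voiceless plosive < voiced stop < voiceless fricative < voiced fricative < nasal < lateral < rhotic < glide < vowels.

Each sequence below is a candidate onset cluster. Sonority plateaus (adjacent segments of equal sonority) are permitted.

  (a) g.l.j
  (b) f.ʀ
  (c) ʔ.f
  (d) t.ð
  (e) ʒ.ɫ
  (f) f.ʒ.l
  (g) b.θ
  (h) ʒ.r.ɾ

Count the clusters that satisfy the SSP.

8

(a) g.l.j: profile 2-6-8 — obeys.
(b) f.ʀ: profile 3-7 — obeys.
(c) ʔ.f: profile 1-3 — obeys.
(d) t.ð: profile 1-4 — obeys.
(e) ʒ.ɫ: profile 4-6 — obeys.
(f) f.ʒ.l: profile 3-4-6 — obeys.
(g) b.θ: profile 2-3 — obeys.
(h) ʒ.r.ɾ: profile 4-7-7 — obeys.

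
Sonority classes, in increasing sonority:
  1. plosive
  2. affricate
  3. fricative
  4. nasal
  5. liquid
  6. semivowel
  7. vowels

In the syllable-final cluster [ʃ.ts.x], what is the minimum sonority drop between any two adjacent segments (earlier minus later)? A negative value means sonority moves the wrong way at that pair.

-1

/ʃ/: fricative = 3.
/ts/: affricate = 2.
/x/: fricative = 3.
/ʃ/→/ts/: change +1.
/ts/→/x/: change -1.
Minimum = -1.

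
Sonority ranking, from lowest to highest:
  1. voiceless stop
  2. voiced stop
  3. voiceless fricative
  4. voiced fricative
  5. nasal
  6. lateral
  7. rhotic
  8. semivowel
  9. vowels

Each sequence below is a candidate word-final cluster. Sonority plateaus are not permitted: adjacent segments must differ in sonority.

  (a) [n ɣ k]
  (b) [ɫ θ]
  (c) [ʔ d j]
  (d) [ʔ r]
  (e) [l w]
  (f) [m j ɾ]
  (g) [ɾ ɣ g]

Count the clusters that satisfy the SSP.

(a) [n ɣ k]: profile 5-4-1 — obeys.
(b) [ɫ θ]: profile 6-3 — obeys.
(c) [ʔ d j]: profile 1-2-8 — violates.
(d) [ʔ r]: profile 1-7 — violates.
(e) [l w]: profile 6-8 — violates.
(f) [m j ɾ]: profile 5-8-7 — violates.
(g) [ɾ ɣ g]: profile 7-4-2 — obeys.

3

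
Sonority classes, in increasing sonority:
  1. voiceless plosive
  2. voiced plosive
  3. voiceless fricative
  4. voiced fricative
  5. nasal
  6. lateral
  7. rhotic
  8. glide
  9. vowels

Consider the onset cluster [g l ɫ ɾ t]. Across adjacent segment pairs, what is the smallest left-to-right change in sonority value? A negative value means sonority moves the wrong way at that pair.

-6

/g/: voiced plosive = 2.
/l/: lateral = 6.
/ɫ/: lateral = 6.
/ɾ/: rhotic = 7.
/t/: voiceless plosive = 1.
/g/→/l/: change +4.
/l/→/ɫ/: change +0.
/ɫ/→/ɾ/: change +1.
/ɾ/→/t/: change -6.
Minimum = -6.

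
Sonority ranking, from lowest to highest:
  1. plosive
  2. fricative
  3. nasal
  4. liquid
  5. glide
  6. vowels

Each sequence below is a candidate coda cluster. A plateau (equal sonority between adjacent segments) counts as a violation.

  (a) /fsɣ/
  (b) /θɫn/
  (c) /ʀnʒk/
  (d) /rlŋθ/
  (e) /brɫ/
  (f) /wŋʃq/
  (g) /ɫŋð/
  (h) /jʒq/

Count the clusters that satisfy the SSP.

(a) /fsɣ/: profile 2-2-2 — violates.
(b) /θɫn/: profile 2-4-3 — violates.
(c) /ʀnʒk/: profile 4-3-2-1 — obeys.
(d) /rlŋθ/: profile 4-4-3-2 — violates.
(e) /brɫ/: profile 1-4-4 — violates.
(f) /wŋʃq/: profile 5-3-2-1 — obeys.
(g) /ɫŋð/: profile 4-3-2 — obeys.
(h) /jʒq/: profile 5-2-1 — obeys.

4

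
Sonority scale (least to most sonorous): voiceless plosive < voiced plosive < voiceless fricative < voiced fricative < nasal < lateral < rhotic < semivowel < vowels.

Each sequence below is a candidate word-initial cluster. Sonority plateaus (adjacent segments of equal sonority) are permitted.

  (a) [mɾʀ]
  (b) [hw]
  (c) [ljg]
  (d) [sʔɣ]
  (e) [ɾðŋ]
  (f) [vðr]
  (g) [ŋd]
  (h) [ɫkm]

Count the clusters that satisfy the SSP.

(a) [mɾʀ]: profile 5-7-7 — obeys.
(b) [hw]: profile 3-8 — obeys.
(c) [ljg]: profile 6-8-2 — violates.
(d) [sʔɣ]: profile 3-1-4 — violates.
(e) [ɾðŋ]: profile 7-4-5 — violates.
(f) [vðr]: profile 4-4-7 — obeys.
(g) [ŋd]: profile 5-2 — violates.
(h) [ɫkm]: profile 6-1-5 — violates.

3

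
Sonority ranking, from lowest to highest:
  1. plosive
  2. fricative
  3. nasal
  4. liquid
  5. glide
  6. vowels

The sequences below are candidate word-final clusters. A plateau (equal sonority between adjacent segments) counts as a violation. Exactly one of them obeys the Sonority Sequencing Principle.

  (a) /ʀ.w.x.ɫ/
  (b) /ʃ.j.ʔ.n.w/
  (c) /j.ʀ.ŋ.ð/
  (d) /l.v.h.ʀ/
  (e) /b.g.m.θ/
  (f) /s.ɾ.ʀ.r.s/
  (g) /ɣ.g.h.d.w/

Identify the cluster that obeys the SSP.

(a) sonority 4-5-2-4: ill-formed.
(b) sonority 2-5-1-3-5: ill-formed.
(c) sonority 5-4-3-2: well-formed.
(d) sonority 4-2-2-4: ill-formed.
(e) sonority 1-1-3-2: ill-formed.
(f) sonority 2-4-4-4-2: ill-formed.
(g) sonority 2-1-2-1-5: ill-formed.

c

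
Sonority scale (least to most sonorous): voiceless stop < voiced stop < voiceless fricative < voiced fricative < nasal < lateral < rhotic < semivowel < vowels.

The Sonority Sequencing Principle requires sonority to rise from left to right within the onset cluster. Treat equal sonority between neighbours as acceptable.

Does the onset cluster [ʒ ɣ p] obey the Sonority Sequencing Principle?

/ʒ/ — voiced fricative, sonority 4.
/ɣ/ — voiced fricative, sonority 4.
/p/ — voiceless stop, sonority 1.
The profile is 4-4-1. Between /ɣ/ (4) and /p/ (1) sonority does not rise, so the cluster violates the SSP.

no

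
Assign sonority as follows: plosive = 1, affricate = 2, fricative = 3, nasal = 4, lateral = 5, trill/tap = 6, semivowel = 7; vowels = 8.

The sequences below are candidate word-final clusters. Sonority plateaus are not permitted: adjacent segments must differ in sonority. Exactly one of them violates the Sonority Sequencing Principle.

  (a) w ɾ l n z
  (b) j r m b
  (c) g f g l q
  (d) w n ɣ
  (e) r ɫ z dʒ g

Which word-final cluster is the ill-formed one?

c

(a) 7-6-5-4-3 → obeys
(b) 7-6-4-1 → obeys
(c) 1-3-1-5-1 → violates
(d) 7-4-3 → obeys
(e) 6-5-3-2-1 → obeys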